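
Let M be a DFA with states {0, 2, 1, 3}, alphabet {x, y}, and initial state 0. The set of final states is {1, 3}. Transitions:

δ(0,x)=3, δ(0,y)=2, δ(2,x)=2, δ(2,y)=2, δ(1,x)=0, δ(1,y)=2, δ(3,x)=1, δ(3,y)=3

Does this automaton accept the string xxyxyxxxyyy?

No

Trace: 0 -x-> 3 -x-> 1 -y-> 2 -x-> 2 -y-> 2 -x-> 2 -x-> 2 -x-> 2 -y-> 2 -y-> 2 -y-> 2
End state 2 is not accepting.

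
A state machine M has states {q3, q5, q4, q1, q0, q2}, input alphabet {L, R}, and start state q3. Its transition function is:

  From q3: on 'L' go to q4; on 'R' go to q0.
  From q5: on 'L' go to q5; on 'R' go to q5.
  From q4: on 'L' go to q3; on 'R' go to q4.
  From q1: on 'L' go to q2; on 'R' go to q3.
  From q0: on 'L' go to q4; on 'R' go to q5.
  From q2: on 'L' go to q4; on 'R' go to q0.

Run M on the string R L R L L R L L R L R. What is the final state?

start at q3
read 'R': q3 → q0
read 'L': q0 → q4
read 'R': q4 → q4
read 'L': q4 → q3
read 'L': q3 → q4
read 'R': q4 → q4
read 'L': q4 → q3
read 'L': q3 → q4
read 'R': q4 → q4
read 'L': q4 → q3
read 'R': q3 → q0

q0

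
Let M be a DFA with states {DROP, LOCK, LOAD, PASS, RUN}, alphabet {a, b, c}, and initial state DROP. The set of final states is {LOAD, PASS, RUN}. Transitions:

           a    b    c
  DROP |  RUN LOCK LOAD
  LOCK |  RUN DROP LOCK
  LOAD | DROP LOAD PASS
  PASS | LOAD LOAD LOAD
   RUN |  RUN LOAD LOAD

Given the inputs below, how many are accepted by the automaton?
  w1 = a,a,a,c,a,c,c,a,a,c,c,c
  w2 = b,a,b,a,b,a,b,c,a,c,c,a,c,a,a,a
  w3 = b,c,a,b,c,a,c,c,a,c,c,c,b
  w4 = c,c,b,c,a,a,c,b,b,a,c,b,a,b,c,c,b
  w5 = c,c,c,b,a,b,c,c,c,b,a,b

4

w1:
  start at DROP
  read 'a': DROP → RUN
  read 'a': RUN → RUN
  read 'a': RUN → RUN
  read 'c': RUN → LOAD
  read 'a': LOAD → DROP
  read 'c': DROP → LOAD
  read 'c': LOAD → PASS
  read 'a': PASS → LOAD
  read 'a': LOAD → DROP
  read 'c': DROP → LOAD
  read 'c': LOAD → PASS
  read 'c': PASS → LOAD
  end LOAD, accepted
w2:
  start at DROP
  read 'b': DROP → LOCK
  read 'a': LOCK → RUN
  read 'b': RUN → LOAD
  read 'a': LOAD → DROP
  read 'b': DROP → LOCK
  read 'a': LOCK → RUN
  read 'b': RUN → LOAD
  read 'c': LOAD → PASS
  read 'a': PASS → LOAD
  read 'c': LOAD → PASS
  read 'c': PASS → LOAD
  read 'a': LOAD → DROP
  read 'c': DROP → LOAD
  read 'a': LOAD → DROP
  read 'a': DROP → RUN
  read 'a': RUN → RUN
  end RUN, accepted
w3:
  start at DROP
  read 'b': DROP → LOCK
  read 'c': LOCK → LOCK
  read 'a': LOCK → RUN
  read 'b': RUN → LOAD
  read 'c': LOAD → PASS
  read 'a': PASS → LOAD
  read 'c': LOAD → PASS
  read 'c': PASS → LOAD
  read 'a': LOAD → DROP
  read 'c': DROP → LOAD
  read 'c': LOAD → PASS
  read 'c': PASS → LOAD
  read 'b': LOAD → LOAD
  end LOAD, accepted
w4:
  start at DROP
  read 'c': DROP → LOAD
  read 'c': LOAD → PASS
  read 'b': PASS → LOAD
  read 'c': LOAD → PASS
  read 'a': PASS → LOAD
  read 'a': LOAD → DROP
  read 'c': DROP → LOAD
  read 'b': LOAD → LOAD
  read 'b': LOAD → LOAD
  read 'a': LOAD → DROP
  read 'c': DROP → LOAD
  read 'b': LOAD → LOAD
  read 'a': LOAD → DROP
  read 'b': DROP → LOCK
  read 'c': LOCK → LOCK
  read 'c': LOCK → LOCK
  read 'b': LOCK → DROP
  end DROP, rejected
w5:
  start at DROP
  read 'c': DROP → LOAD
  read 'c': LOAD → PASS
  read 'c': PASS → LOAD
  read 'b': LOAD → LOAD
  read 'a': LOAD → DROP
  read 'b': DROP → LOCK
  read 'c': LOCK → LOCK
  read 'c': LOCK → LOCK
  read 'c': LOCK → LOCK
  read 'b': LOCK → DROP
  read 'a': DROP → RUN
  read 'b': RUN → LOAD
  end LOAD, accepted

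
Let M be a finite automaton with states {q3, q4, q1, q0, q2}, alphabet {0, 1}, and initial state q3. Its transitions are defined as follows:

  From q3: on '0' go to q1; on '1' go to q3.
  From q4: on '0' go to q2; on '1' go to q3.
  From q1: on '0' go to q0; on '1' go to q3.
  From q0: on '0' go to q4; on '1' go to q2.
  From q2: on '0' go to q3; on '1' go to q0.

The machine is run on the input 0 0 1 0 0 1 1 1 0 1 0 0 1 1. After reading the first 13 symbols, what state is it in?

q2

start at q3
read '0': q3 → q1
read '0': q1 → q0
read '1': q0 → q2
read '0': q2 → q3
read '0': q3 → q1
read '1': q1 → q3
read '1': q3 → q3
read '1': q3 → q3
read '0': q3 → q1
read '1': q1 → q3
read '0': q3 → q1
read '0': q1 → q0
read '1': q0 → q2
After 13 symbols: q2.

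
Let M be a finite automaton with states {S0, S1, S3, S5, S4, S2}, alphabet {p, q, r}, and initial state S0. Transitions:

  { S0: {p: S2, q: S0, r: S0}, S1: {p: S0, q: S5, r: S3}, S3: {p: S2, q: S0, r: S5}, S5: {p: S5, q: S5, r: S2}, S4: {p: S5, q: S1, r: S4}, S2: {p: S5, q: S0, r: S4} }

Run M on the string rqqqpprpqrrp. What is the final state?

Trace: S0 -r-> S0 -q-> S0 -q-> S0 -q-> S0 -p-> S2 -p-> S5 -r-> S2 -p-> S5 -q-> S5 -r-> S2 -r-> S4 -p-> S5

S5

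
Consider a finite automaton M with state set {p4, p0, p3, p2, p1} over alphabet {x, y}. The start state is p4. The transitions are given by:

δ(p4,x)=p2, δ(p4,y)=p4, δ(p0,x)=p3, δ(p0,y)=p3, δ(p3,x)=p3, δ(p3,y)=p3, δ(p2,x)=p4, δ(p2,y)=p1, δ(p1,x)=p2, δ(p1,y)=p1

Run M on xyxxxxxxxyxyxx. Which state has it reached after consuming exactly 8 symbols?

p4

Trace: p4 -x-> p2 -y-> p1 -x-> p2 -x-> p4 -x-> p2 -x-> p4 -x-> p2 -x-> p4
After 8 symbols: p4.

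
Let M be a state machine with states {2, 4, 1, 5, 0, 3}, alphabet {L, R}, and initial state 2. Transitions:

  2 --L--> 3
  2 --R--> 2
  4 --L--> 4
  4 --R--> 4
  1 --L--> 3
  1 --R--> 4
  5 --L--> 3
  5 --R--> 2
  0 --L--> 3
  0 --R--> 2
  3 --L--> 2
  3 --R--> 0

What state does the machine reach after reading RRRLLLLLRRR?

2

2 → 2 → 2 → 2 → 3 → 2 → 3 → 2 → 3 → 0 → 2 → 2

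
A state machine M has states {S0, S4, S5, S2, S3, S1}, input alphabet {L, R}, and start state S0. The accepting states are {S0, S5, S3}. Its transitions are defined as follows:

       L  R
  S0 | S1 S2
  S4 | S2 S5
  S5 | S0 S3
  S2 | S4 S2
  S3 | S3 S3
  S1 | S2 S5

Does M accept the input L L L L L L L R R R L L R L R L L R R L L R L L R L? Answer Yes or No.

Yes

Trace: S0 -L-> S1 -L-> S2 -L-> S4 -L-> S2 -L-> S4 -L-> S2 -L-> S4 -R-> S5 -R-> S3 -R-> S3 -L-> S3 -L-> S3 -R-> S3 -L-> S3 -R-> S3 -L-> S3 -L-> S3 -R-> S3 -R-> S3 -L-> S3 -L-> S3 -R-> S3 -L-> S3 -L-> S3 -R-> S3 -L-> S3
End state S3 is accepting.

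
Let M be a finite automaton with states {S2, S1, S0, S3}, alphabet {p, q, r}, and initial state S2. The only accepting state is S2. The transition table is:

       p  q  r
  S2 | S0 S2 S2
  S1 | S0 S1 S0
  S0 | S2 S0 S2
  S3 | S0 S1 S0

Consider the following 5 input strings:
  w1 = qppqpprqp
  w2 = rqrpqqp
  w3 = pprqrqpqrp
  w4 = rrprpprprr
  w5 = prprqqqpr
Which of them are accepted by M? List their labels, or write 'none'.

w1:
  start at S2
  read 'q': S2 → S2
  read 'p': S2 → S0
  read 'p': S0 → S2
  read 'q': S2 → S2
  read 'p': S2 → S0
  read 'p': S0 → S2
  read 'r': S2 → S2
  read 'q': S2 → S2
  read 'p': S2 → S0
  end S0, rejected
w2:
  start at S2
  read 'r': S2 → S2
  read 'q': S2 → S2
  read 'r': S2 → S2
  read 'p': S2 → S0
  read 'q': S0 → S0
  read 'q': S0 → S0
  read 'p': S0 → S2
  end S2, accepted
w3:
  start at S2
  read 'p': S2 → S0
  read 'p': S0 → S2
  read 'r': S2 → S2
  read 'q': S2 → S2
  read 'r': S2 → S2
  read 'q': S2 → S2
  read 'p': S2 → S0
  read 'q': S0 → S0
  read 'r': S0 → S2
  read 'p': S2 → S0
  end S0, rejected
w4:
  start at S2
  read 'r': S2 → S2
  read 'r': S2 → S2
  read 'p': S2 → S0
  read 'r': S0 → S2
  read 'p': S2 → S0
  read 'p': S0 → S2
  read 'r': S2 → S2
  read 'p': S2 → S0
  read 'r': S0 → S2
  read 'r': S2 → S2
  end S2, accepted
w5:
  start at S2
  read 'p': S2 → S0
  read 'r': S0 → S2
  read 'p': S2 → S0
  read 'r': S0 → S2
  read 'q': S2 → S2
  read 'q': S2 → S2
  read 'q': S2 → S2
  read 'p': S2 → S0
  read 'r': S0 → S2
  end S2, accepted

w2, w4, w5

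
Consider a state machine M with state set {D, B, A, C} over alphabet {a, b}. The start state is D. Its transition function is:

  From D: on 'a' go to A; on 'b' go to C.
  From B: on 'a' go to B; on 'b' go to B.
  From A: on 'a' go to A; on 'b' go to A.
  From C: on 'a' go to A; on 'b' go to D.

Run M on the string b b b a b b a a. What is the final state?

A

D → C → D → C → A → A → A → A → A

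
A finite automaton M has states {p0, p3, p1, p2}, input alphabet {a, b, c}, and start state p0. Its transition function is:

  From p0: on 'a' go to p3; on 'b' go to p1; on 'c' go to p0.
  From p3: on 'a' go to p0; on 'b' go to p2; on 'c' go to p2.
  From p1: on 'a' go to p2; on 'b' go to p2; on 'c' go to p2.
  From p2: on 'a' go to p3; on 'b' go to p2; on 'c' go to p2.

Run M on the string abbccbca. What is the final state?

p0 → p3 → p2 → p2 → p2 → p2 → p2 → p2 → p3

p3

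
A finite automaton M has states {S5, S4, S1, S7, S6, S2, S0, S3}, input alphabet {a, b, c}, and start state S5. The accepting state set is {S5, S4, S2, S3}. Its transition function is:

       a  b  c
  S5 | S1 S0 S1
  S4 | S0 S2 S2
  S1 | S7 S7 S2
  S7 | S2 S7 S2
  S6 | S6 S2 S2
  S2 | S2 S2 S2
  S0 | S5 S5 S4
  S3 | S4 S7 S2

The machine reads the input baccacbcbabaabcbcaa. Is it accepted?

start at S5
read 'b': S5 → S0
read 'a': S0 → S5
read 'c': S5 → S1
read 'c': S1 → S2
read 'a': S2 → S2
read 'c': S2 → S2
read 'b': S2 → S2
read 'c': S2 → S2
read 'b': S2 → S2
read 'a': S2 → S2
read 'b': S2 → S2
read 'a': S2 → S2
read 'a': S2 → S2
read 'b': S2 → S2
read 'c': S2 → S2
read 'b': S2 → S2
read 'c': S2 → S2
read 'a': S2 → S2
read 'a': S2 → S2
End state S2 is accepting.

Yes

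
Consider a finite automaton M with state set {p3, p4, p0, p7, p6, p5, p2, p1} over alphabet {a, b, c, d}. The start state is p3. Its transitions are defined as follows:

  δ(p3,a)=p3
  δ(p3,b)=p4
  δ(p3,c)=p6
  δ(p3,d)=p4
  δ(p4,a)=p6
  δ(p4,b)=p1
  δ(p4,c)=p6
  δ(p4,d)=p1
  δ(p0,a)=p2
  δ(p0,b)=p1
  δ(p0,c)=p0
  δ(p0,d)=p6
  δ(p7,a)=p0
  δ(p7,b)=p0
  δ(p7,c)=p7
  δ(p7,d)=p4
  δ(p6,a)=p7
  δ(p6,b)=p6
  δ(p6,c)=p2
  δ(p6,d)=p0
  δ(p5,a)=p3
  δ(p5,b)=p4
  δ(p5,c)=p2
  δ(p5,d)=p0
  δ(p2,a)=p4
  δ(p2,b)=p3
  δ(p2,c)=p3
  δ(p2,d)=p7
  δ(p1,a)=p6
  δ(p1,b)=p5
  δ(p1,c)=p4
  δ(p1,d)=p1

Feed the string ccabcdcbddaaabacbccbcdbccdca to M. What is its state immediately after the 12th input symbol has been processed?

p7

start at p3
read 'c': p3 → p6
read 'c': p6 → p2
read 'a': p2 → p4
read 'b': p4 → p1
read 'c': p1 → p4
read 'd': p4 → p1
read 'c': p1 → p4
read 'b': p4 → p1
read 'd': p1 → p1
read 'd': p1 → p1
read 'a': p1 → p6
read 'a': p6 → p7
After 12 symbols: p7.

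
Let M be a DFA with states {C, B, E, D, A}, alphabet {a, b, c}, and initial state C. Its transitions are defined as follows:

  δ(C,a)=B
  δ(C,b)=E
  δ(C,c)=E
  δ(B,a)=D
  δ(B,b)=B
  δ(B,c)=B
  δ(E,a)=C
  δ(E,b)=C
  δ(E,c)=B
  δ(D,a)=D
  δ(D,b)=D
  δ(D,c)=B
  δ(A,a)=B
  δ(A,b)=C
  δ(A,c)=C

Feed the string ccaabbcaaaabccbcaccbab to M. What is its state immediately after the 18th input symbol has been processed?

B

start at C
read 'c': C → E
read 'c': E → B
read 'a': B → D
read 'a': D → D
read 'b': D → D
read 'b': D → D
read 'c': D → B
read 'a': B → D
read 'a': D → D
read 'a': D → D
read 'a': D → D
read 'b': D → D
read 'c': D → B
read 'c': B → B
read 'b': B → B
read 'c': B → B
read 'a': B → D
read 'c': D → B
After 18 symbols: B.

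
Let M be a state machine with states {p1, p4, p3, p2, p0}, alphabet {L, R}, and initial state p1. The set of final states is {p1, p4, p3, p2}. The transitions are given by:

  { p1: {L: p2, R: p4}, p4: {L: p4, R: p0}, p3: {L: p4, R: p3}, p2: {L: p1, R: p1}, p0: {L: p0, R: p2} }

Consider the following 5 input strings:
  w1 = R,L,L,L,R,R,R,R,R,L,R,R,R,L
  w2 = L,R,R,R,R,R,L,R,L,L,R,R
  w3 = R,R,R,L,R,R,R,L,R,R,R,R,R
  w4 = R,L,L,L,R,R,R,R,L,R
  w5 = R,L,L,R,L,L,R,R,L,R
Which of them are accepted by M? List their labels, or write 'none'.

w1: p1 → p4 → p4 → p4 → p4 → p0 → p2 → p1 → p4 → p0 → p0 → p2 → p1 → p4 → p4  → end p4, accepted
w2: p1 → p2 → p1 → p4 → p0 → p2 → p1 → p2 → p1 → p2 → p1 → p4 → p0  → end p0, rejected
w3: p1 → p4 → p0 → p2 → p1 → p4 → p0 → p2 → p1 → p4 → p0 → p2 → p1 → p4  → end p4, accepted
w4: p1 → p4 → p4 → p4 → p4 → p0 → p2 → p1 → p4 → p4 → p0  → end p0, rejected
w5: p1 → p4 → p4 → p4 → p0 → p0 → p0 → p2 → p1 → p2 → p1  → end p1, accepted

w1, w3, w5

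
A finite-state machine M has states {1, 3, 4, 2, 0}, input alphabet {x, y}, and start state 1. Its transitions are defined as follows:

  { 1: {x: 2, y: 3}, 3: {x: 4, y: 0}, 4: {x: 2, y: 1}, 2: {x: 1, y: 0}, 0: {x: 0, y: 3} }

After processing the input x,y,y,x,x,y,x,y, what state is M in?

start at 1
read 'x': 1 → 2
read 'y': 2 → 0
read 'y': 0 → 3
read 'x': 3 → 4
read 'x': 4 → 2
read 'y': 2 → 0
read 'x': 0 → 0
read 'y': 0 → 3

3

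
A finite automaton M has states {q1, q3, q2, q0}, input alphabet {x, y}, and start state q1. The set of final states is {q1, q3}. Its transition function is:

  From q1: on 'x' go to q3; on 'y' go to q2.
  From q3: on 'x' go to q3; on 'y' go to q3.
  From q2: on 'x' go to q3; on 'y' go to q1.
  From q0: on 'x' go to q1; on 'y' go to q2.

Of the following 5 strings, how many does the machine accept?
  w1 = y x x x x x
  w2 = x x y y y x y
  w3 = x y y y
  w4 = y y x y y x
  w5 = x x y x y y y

5

w1: Trace: q1 -y-> q2 -x-> q3 -x-> q3 -x-> q3 -x-> q3 -x-> q3  → end q3, accepted
w2: Trace: q1 -x-> q3 -x-> q3 -y-> q3 -y-> q3 -y-> q3 -x-> q3 -y-> q3  → end q3, accepted
w3: Trace: q1 -x-> q3 -y-> q3 -y-> q3 -y-> q3  → end q3, accepted
w4: Trace: q1 -y-> q2 -y-> q1 -x-> q3 -y-> q3 -y-> q3 -x-> q3  → end q3, accepted
w5: Trace: q1 -x-> q3 -x-> q3 -y-> q3 -x-> q3 -y-> q3 -y-> q3 -y-> q3  → end q3, accepted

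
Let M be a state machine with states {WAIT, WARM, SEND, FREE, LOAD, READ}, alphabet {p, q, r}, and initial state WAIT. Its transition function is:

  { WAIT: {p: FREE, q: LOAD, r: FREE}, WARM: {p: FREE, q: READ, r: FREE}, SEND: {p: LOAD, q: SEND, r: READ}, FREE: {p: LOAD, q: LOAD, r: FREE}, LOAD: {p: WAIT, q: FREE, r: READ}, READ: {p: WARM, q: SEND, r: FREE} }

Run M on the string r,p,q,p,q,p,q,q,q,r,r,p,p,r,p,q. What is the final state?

Trace: WAIT -r-> FREE -p-> LOAD -q-> FREE -p-> LOAD -q-> FREE -p-> LOAD -q-> FREE -q-> LOAD -q-> FREE -r-> FREE -r-> FREE -p-> LOAD -p-> WAIT -r-> FREE -p-> LOAD -q-> FREE

FREE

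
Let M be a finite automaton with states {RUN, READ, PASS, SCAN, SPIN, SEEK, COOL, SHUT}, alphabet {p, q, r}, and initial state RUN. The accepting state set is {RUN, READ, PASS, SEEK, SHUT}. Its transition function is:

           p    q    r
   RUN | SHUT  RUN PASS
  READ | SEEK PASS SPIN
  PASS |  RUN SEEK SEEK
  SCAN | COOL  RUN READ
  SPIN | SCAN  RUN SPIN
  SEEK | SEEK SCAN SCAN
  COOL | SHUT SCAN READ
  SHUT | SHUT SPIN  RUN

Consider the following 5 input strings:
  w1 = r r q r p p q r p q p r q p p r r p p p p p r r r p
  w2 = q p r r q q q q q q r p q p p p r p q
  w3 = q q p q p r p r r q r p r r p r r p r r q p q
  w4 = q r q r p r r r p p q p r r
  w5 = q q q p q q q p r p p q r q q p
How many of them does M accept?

3

w1: RUN → PASS → SEEK → SCAN → READ → SEEK → SEEK → SCAN → READ → SEEK → SCAN → COOL → READ → PASS → RUN → SHUT → RUN → PASS → RUN → SHUT → SHUT → SHUT → SHUT → RUN → PASS → SEEK → SEEK  → end SEEK, accepted
w2: RUN → RUN → SHUT → RUN → PASS → SEEK → SCAN → RUN → RUN → RUN → RUN → PASS → RUN → RUN → SHUT → SHUT → SHUT → RUN → SHUT → SPIN  → end SPIN, rejected
w3: RUN → RUN → RUN → SHUT → SPIN → SCAN → READ → SEEK → SCAN → READ → PASS → SEEK → SEEK → SCAN → READ → SEEK → SCAN → READ → SEEK → SCAN → READ → PASS → RUN → RUN  → end RUN, accepted
w4: RUN → RUN → PASS → SEEK → SCAN → COOL → READ → SPIN → SPIN → SCAN → COOL → SCAN → COOL → READ → SPIN  → end SPIN, rejected
w5: RUN → RUN → RUN → RUN → SHUT → SPIN → RUN → RUN → SHUT → RUN → SHUT → SHUT → SPIN → SPIN → RUN → RUN → SHUT  → end SHUT, accepted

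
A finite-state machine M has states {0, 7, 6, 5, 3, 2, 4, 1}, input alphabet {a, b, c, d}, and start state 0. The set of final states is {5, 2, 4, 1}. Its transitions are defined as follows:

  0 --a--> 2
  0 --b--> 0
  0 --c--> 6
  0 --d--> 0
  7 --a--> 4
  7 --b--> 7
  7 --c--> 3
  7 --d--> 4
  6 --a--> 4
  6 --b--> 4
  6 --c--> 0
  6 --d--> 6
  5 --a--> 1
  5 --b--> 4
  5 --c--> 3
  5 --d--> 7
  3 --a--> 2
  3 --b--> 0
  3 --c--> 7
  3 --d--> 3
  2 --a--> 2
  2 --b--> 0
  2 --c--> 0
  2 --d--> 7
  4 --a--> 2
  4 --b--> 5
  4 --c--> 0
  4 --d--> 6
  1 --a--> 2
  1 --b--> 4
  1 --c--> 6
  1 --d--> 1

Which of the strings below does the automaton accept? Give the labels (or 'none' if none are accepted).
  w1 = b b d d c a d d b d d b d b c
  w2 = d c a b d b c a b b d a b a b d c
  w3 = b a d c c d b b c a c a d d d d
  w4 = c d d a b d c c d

w4

w1: 0 → 0 → 0 → 0 → 0 → 6 → 4 → 6 → 6 → 4 → 6 → 6 → 4 → 6 → 4 → 0  → end 0, rejected
w2: 0 → 0 → 6 → 4 → 5 → 7 → 7 → 3 → 2 → 0 → 0 → 0 → 2 → 0 → 2 → 0 → 0 → 6  → end 6, rejected
w3: 0 → 0 → 2 → 7 → 3 → 7 → 4 → 5 → 4 → 0 → 2 → 0 → 2 → 7 → 4 → 6 → 6  → end 6, rejected
w4: 0 → 6 → 6 → 6 → 4 → 5 → 7 → 3 → 7 → 4  → end 4, accepted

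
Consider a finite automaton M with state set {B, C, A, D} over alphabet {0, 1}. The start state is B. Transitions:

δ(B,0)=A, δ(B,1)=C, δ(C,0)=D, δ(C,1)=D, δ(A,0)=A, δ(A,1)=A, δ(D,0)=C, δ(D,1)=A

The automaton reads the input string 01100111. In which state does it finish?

Trace: B -0-> A -1-> A -1-> A -0-> A -0-> A -1-> A -1-> A -1-> A

A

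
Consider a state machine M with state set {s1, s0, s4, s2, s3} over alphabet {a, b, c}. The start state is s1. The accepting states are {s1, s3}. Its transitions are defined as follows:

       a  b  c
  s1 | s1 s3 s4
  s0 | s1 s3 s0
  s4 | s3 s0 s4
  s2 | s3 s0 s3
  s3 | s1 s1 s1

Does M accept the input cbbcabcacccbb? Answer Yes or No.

Yes

start at s1
read 'c': s1 → s4
read 'b': s4 → s0
read 'b': s0 → s3
read 'c': s3 → s1
read 'a': s1 → s1
read 'b': s1 → s3
read 'c': s3 → s1
read 'a': s1 → s1
read 'c': s1 → s4
read 'c': s4 → s4
read 'c': s4 → s4
read 'b': s4 → s0
read 'b': s0 → s3
End state s3 is accepting.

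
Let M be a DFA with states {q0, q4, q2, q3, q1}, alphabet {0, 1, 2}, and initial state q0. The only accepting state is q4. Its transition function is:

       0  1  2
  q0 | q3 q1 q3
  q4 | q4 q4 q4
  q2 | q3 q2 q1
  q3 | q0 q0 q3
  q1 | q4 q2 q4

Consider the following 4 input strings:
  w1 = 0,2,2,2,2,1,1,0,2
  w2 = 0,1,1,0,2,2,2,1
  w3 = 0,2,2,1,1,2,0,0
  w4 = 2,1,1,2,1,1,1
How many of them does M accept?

w1:
  start at q0
  read '0': q0 → q3
  read '2': q3 → q3
  read '2': q3 → q3
  read '2': q3 → q3
  read '2': q3 → q3
  read '1': q3 → q0
  read '1': q0 → q1
  read '0': q1 → q4
  read '2': q4 → q4
  end q4, accepted
w2:
  start at q0
  read '0': q0 → q3
  read '1': q3 → q0
  read '1': q0 → q1
  read '0': q1 → q4
  read '2': q4 → q4
  read '2': q4 → q4
  read '2': q4 → q4
  read '1': q4 → q4
  end q4, accepted
w3:
  start at q0
  read '0': q0 → q3
  read '2': q3 → q3
  read '2': q3 → q3
  read '1': q3 → q0
  read '1': q0 → q1
  read '2': q1 → q4
  read '0': q4 → q4
  read '0': q4 → q4
  end q4, accepted
w4:
  start at q0
  read '2': q0 → q3
  read '1': q3 → q0
  read '1': q0 → q1
  read '2': q1 → q4
  read '1': q4 → q4
  read '1': q4 → q4
  read '1': q4 → q4
  end q4, accepted

4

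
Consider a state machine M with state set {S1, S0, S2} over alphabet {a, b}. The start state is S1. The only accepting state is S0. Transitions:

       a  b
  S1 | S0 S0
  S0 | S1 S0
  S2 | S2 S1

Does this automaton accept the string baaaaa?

No

Trace: S1 -b-> S0 -a-> S1 -a-> S0 -a-> S1 -a-> S0 -a-> S1
End state S1 is not accepting.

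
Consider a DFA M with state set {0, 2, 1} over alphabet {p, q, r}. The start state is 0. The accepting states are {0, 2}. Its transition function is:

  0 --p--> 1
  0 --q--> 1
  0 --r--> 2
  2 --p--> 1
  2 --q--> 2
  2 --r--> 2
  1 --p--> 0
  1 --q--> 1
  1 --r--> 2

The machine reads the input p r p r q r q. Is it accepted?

Yes

0 → 1 → 2 → 1 → 2 → 2 → 2 → 2
End state 2 is accepting.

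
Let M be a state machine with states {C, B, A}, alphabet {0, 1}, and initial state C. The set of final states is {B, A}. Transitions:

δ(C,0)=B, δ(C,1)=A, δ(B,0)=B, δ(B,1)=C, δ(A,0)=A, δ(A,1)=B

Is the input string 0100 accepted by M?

start at C
read '0': C → B
read '1': B → C
read '0': C → B
read '0': B → B
End state B is accepting.

Yes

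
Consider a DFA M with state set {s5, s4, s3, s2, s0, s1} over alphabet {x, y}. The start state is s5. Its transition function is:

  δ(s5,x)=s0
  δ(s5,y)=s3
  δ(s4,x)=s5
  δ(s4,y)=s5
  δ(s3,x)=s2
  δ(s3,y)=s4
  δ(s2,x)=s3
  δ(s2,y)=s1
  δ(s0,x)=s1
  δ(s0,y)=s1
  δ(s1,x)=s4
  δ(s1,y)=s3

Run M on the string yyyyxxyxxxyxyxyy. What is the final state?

s5 → s3 → s4 → s5 → s3 → s2 → s3 → s4 → s5 → s0 → s1 → s3 → s2 → s1 → s4 → s5 → s3

s3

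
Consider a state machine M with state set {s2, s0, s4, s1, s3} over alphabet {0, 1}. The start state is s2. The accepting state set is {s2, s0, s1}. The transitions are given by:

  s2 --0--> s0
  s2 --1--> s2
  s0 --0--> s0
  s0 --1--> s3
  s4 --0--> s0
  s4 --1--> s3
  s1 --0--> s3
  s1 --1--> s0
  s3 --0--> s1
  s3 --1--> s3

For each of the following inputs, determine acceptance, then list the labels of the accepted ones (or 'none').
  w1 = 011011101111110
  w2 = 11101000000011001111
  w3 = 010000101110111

w1

w1:
  start at s2
  read '0': s2 → s0
  read '1': s0 → s3
  read '1': s3 → s3
  read '0': s3 → s1
  read '1': s1 → s0
  read '1': s0 → s3
  read '1': s3 → s3
  read '0': s3 → s1
  read '1': s1 → s0
  read '1': s0 → s3
  read '1': s3 → s3
  read '1': s3 → s3
  read '1': s3 → s3
  read '1': s3 → s3
  read '0': s3 → s1
  end s1, accepted
w2:
  start at s2
  read '1': s2 → s2
  read '1': s2 → s2
  read '1': s2 → s2
  read '0': s2 → s0
  read '1': s0 → s3
  read '0': s3 → s1
  read '0': s1 → s3
  read '0': s3 → s1
  read '0': s1 → s3
  read '0': s3 → s1
  read '0': s1 → s3
  read '0': s3 → s1
  read '1': s1 → s0
  read '1': s0 → s3
  read '0': s3 → s1
  read '0': s1 → s3
  read '1': s3 → s3
  read '1': s3 → s3
  read '1': s3 → s3
  read '1': s3 → s3
  end s3, rejected
w3:
  start at s2
  read '0': s2 → s0
  read '1': s0 → s3
  read '0': s3 → s1
  read '0': s1 → s3
  read '0': s3 → s1
  read '0': s1 → s3
  read '1': s3 → s3
  read '0': s3 → s1
  read '1': s1 → s0
  read '1': s0 → s3
  read '1': s3 → s3
  read '0': s3 → s1
  read '1': s1 → s0
  read '1': s0 → s3
  read '1': s3 → s3
  end s3, rejected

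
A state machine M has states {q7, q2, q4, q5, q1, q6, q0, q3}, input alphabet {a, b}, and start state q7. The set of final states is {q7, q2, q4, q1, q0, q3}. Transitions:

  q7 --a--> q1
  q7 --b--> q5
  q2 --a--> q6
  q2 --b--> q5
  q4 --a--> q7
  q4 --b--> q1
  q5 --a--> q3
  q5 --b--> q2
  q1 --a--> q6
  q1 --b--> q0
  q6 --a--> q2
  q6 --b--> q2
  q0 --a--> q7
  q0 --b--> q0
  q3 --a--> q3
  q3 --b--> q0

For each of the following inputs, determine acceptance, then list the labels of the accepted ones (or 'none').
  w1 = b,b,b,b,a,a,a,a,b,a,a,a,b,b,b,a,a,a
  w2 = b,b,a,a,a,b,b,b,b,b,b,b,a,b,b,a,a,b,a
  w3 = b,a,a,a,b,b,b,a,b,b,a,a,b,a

w2, w3

w1: Trace: q7 -b-> q5 -b-> q2 -b-> q5 -b-> q2 -a-> q6 -a-> q2 -a-> q6 -a-> q2 -b-> q5 -a-> q3 -a-> q3 -a-> q3 -b-> q0 -b-> q0 -b-> q0 -a-> q7 -a-> q1 -a-> q6  → end q6, rejected
w2: Trace: q7 -b-> q5 -b-> q2 -a-> q6 -a-> q2 -a-> q6 -b-> q2 -b-> q5 -b-> q2 -b-> q5 -b-> q2 -b-> q5 -b-> q2 -a-> q6 -b-> q2 -b-> q5 -a-> q3 -a-> q3 -b-> q0 -a-> q7  → end q7, accepted
w3: Trace: q7 -b-> q5 -a-> q3 -a-> q3 -a-> q3 -b-> q0 -b-> q0 -b-> q0 -a-> q7 -b-> q5 -b-> q2 -a-> q6 -a-> q2 -b-> q5 -a-> q3  → end q3, accepted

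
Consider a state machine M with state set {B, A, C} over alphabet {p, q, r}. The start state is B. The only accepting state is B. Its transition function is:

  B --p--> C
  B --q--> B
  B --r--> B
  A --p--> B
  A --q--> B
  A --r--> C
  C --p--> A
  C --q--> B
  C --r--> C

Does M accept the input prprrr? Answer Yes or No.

Trace: B -p-> C -r-> C -p-> A -r-> C -r-> C -r-> C
End state C is not accepting.

No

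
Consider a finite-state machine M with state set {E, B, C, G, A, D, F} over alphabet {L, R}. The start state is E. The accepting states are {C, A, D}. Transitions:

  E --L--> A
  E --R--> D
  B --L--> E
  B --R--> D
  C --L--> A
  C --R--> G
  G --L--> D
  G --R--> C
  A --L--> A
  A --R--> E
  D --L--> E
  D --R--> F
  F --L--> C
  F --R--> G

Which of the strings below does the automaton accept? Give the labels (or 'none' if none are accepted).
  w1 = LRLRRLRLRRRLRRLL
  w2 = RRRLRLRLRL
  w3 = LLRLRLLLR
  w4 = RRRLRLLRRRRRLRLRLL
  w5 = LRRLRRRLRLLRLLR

w1:
  start at E
  read 'L': E → A
  read 'R': A → E
  read 'L': E → A
  read 'R': A → E
  read 'R': E → D
  read 'L': D → E
  read 'R': E → D
  read 'L': D → E
  read 'R': E → D
  read 'R': D → F
  read 'R': F → G
  read 'L': G → D
  read 'R': D → F
  read 'R': F → G
  read 'L': G → D
  read 'L': D → E
  end E, rejected
w2:
  start at E
  read 'R': E → D
  read 'R': D → F
  read 'R': F → G
  read 'L': G → D
  read 'R': D → F
  read 'L': F → C
  read 'R': C → G
  read 'L': G → D
  read 'R': D → F
  read 'L': F → C
  end C, accepted
w3:
  start at E
  read 'L': E → A
  read 'L': A → A
  read 'R': A → E
  read 'L': E → A
  read 'R': A → E
  read 'L': E → A
  read 'L': A → A
  read 'L': A → A
  read 'R': A → E
  end E, rejected
w4:
  start at E
  read 'R': E → D
  read 'R': D → F
  read 'R': F → G
  read 'L': G → D
  read 'R': D → F
  read 'L': F → C
  read 'L': C → A
  read 'R': A → E
  read 'R': E → D
  read 'R': D → F
  read 'R': F → G
  read 'R': G → C
  read 'L': C → A
  read 'R': A → E
  read 'L': E → A
  read 'R': A → E
  read 'L': E → A
  read 'L': A → A
  end A, accepted
w5:
  start at E
  read 'L': E → A
  read 'R': A → E
  read 'R': E → D
  read 'L': D → E
  read 'R': E → D
  read 'R': D → F
  read 'R': F → G
  read 'L': G → D
  read 'R': D → F
  read 'L': F → C
  read 'L': C → A
  read 'R': A → E
  read 'L': E → A
  read 'L': A → A
  read 'R': A → E
  end E, rejected

w2, w4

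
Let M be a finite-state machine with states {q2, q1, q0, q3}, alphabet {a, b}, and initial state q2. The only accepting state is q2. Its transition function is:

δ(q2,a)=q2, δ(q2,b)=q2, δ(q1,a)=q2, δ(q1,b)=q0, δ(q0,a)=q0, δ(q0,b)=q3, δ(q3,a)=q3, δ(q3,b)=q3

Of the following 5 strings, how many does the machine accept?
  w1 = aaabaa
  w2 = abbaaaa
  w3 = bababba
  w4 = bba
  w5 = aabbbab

w1: q2 → q2 → q2 → q2 → q2 → q2 → q2  → end q2, accepted
w2: q2 → q2 → q2 → q2 → q2 → q2 → q2 → q2  → end q2, accepted
w3: q2 → q2 → q2 → q2 → q2 → q2 → q2 → q2  → end q2, accepted
w4: q2 → q2 → q2 → q2  → end q2, accepted
w5: q2 → q2 → q2 → q2 → q2 → q2 → q2 → q2  → end q2, accepted

5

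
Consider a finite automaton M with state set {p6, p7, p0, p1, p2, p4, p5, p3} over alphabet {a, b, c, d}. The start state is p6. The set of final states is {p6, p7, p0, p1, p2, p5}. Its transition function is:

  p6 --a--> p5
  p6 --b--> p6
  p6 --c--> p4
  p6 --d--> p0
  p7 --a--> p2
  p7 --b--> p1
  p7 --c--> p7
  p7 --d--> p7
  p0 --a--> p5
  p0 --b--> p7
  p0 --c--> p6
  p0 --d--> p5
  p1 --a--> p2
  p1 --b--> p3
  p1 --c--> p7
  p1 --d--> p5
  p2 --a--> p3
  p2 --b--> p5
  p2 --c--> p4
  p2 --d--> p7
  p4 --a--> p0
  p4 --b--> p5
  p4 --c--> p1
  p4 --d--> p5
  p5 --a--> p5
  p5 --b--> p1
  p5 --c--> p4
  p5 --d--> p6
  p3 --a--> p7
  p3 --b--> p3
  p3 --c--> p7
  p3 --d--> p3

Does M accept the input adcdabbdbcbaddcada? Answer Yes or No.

Yes

p6 → p5 → p6 → p4 → p5 → p5 → p1 → p3 → p3 → p3 → p7 → p1 → p2 → p7 → p7 → p7 → p2 → p7 → p2
End state p2 is accepting.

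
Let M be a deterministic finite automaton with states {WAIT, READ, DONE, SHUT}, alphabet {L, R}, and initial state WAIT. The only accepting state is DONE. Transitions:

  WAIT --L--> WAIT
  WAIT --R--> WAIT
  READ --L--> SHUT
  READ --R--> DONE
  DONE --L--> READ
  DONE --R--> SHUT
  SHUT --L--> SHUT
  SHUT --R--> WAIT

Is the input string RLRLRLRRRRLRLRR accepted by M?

Trace: WAIT -R-> WAIT -L-> WAIT -R-> WAIT -L-> WAIT -R-> WAIT -L-> WAIT -R-> WAIT -R-> WAIT -R-> WAIT -R-> WAIT -L-> WAIT -R-> WAIT -L-> WAIT -R-> WAIT -R-> WAIT
End state WAIT is not accepting.

No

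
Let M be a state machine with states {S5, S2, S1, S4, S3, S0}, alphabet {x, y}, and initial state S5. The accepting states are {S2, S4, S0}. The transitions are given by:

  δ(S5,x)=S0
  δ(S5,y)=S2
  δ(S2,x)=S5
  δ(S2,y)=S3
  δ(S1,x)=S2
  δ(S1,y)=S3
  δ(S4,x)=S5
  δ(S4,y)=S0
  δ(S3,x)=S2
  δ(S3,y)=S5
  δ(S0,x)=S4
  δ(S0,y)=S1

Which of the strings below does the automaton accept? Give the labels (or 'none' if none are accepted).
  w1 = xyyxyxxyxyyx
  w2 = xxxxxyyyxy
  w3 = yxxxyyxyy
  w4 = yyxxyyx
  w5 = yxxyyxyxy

w1, w4

w1:
  start at S5
  read 'x': S5 → S0
  read 'y': S0 → S1
  read 'y': S1 → S3
  read 'x': S3 → S2
  read 'y': S2 → S3
  read 'x': S3 → S2
  read 'x': S2 → S5
  read 'y': S5 → S2
  read 'x': S2 → S5
  read 'y': S5 → S2
  read 'y': S2 → S3
  read 'x': S3 → S2
  end S2, accepted
w2:
  start at S5
  read 'x': S5 → S0
  read 'x': S0 → S4
  read 'x': S4 → S5
  read 'x': S5 → S0
  read 'x': S0 → S4
  read 'y': S4 → S0
  read 'y': S0 → S1
  read 'y': S1 → S3
  read 'x': S3 → S2
  read 'y': S2 → S3
  end S3, rejected
w3:
  start at S5
  read 'y': S5 → S2
  read 'x': S2 → S5
  read 'x': S5 → S0
  read 'x': S0 → S4
  read 'y': S4 → S0
  read 'y': S0 → S1
  read 'x': S1 → S2
  read 'y': S2 → S3
  read 'y': S3 → S5
  end S5, rejected
w4:
  start at S5
  read 'y': S5 → S2
  read 'y': S2 → S3
  read 'x': S3 → S2
  read 'x': S2 → S5
  read 'y': S5 → S2
  read 'y': S2 → S3
  read 'x': S3 → S2
  end S2, accepted
w5:
  start at S5
  read 'y': S5 → S2
  read 'x': S2 → S5
  read 'x': S5 → S0
  read 'y': S0 → S1
  read 'y': S1 → S3
  read 'x': S3 → S2
  read 'y': S2 → S3
  read 'x': S3 → S2
  read 'y': S2 → S3
  end S3, rejected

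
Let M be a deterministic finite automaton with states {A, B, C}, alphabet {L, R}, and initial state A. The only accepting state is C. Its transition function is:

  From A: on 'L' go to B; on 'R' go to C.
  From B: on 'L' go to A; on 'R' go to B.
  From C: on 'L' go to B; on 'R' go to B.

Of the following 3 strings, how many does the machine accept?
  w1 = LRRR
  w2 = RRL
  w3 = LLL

w1:
  start at A
  read 'L': A → B
  read 'R': B → B
  read 'R': B → B
  read 'R': B → B
  end B, rejected
w2:
  start at A
  read 'R': A → C
  read 'R': C → B
  read 'L': B → A
  end A, rejected
w3:
  start at A
  read 'L': A → B
  read 'L': B → A
  read 'L': A → B
  end B, rejected

0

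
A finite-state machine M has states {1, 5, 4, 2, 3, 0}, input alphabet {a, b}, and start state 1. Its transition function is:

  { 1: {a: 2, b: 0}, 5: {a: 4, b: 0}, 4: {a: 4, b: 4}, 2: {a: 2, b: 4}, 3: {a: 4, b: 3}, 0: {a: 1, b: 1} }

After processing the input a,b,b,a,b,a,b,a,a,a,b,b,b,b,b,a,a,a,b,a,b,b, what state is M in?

start at 1
read 'a': 1 → 2
read 'b': 2 → 4
read 'b': 4 → 4
read 'a': 4 → 4
read 'b': 4 → 4
read 'a': 4 → 4
read 'b': 4 → 4
read 'a': 4 → 4
read 'a': 4 → 4
read 'a': 4 → 4
read 'b': 4 → 4
read 'b': 4 → 4
read 'b': 4 → 4
read 'b': 4 → 4
read 'b': 4 → 4
read 'a': 4 → 4
read 'a': 4 → 4
read 'a': 4 → 4
read 'b': 4 → 4
read 'a': 4 → 4
read 'b': 4 → 4
read 'b': 4 → 4

4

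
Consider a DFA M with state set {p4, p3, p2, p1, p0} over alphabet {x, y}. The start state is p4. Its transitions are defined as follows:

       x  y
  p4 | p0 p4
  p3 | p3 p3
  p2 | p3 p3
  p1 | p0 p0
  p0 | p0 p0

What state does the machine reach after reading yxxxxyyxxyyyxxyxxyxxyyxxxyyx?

p4 → p4 → p0 → p0 → p0 → p0 → p0 → p0 → p0 → p0 → p0 → p0 → p0 → p0 → p0 → p0 → p0 → p0 → p0 → p0 → p0 → p0 → p0 → p0 → p0 → p0 → p0 → p0 → p0

p0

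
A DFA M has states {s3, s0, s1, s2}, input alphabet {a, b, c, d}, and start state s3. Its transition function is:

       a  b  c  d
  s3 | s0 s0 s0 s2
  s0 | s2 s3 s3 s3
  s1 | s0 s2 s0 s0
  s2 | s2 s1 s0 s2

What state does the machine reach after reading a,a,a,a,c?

s3 → s0 → s2 → s2 → s2 → s0

s0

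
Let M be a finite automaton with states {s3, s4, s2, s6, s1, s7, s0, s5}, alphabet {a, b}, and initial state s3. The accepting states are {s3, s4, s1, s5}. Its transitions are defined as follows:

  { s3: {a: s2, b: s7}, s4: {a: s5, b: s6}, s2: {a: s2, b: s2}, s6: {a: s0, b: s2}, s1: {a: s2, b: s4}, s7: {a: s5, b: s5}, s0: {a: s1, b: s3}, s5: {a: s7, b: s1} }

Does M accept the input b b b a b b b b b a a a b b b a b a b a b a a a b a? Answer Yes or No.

No

Trace: s3 -b-> s7 -b-> s5 -b-> s1 -a-> s2 -b-> s2 -b-> s2 -b-> s2 -b-> s2 -b-> s2 -a-> s2 -a-> s2 -a-> s2 -b-> s2 -b-> s2 -b-> s2 -a-> s2 -b-> s2 -a-> s2 -b-> s2 -a-> s2 -b-> s2 -a-> s2 -a-> s2 -a-> s2 -b-> s2 -a-> s2
End state s2 is not accepting.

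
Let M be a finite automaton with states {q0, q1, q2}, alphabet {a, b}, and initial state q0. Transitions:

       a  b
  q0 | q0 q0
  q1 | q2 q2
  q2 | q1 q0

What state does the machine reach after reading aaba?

q0

q0 → q0 → q0 → q0 → q0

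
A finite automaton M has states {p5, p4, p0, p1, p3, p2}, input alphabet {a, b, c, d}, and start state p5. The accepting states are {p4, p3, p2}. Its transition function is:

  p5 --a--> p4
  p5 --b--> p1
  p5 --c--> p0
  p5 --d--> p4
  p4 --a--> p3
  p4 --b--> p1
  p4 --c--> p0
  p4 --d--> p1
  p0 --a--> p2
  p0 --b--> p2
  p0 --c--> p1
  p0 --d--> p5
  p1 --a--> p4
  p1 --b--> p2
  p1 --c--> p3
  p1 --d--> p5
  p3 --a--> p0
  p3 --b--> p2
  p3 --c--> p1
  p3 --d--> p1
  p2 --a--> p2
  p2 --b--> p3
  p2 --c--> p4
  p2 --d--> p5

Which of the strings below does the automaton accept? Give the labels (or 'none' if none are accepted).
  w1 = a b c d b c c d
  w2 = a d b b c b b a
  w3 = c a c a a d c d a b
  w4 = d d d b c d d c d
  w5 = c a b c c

w1: p5 → p4 → p1 → p3 → p1 → p2 → p4 → p0 → p5  → end p5, rejected
w2: p5 → p4 → p1 → p2 → p3 → p1 → p2 → p3 → p0  → end p0, rejected
w3: p5 → p0 → p2 → p4 → p3 → p0 → p5 → p0 → p5 → p4 → p1  → end p1, rejected
w4: p5 → p4 → p1 → p5 → p1 → p3 → p1 → p5 → p0 → p5  → end p5, rejected
w5: p5 → p0 → p2 → p3 → p1 → p3  → end p3, accepted

w5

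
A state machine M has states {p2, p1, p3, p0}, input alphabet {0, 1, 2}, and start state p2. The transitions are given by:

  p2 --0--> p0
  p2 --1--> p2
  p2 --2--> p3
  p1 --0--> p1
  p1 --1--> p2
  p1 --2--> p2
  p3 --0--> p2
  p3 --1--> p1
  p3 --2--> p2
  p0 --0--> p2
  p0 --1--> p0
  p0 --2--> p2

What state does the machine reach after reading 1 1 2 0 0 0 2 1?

start at p2
read '1': p2 → p2
read '1': p2 → p2
read '2': p2 → p3
read '0': p3 → p2
read '0': p2 → p0
read '0': p0 → p2
read '2': p2 → p3
read '1': p3 → p1

p1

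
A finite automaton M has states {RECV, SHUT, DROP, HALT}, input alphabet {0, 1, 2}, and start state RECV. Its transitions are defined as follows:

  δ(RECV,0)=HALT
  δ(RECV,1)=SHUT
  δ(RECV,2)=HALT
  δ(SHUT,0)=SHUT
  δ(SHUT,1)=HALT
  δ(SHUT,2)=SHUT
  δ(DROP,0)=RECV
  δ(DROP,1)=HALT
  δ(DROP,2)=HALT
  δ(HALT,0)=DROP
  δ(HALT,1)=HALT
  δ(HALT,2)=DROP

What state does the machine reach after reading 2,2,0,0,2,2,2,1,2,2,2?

DROP

RECV → HALT → DROP → RECV → HALT → DROP → HALT → DROP → HALT → DROP → HALT → DROP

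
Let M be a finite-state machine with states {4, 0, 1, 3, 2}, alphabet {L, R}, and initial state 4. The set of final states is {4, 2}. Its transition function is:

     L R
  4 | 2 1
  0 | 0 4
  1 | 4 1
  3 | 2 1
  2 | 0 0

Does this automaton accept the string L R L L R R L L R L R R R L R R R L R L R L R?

start at 4
read 'L': 4 → 2
read 'R': 2 → 0
read 'L': 0 → 0
read 'L': 0 → 0
read 'R': 0 → 4
read 'R': 4 → 1
read 'L': 1 → 4
read 'L': 4 → 2
read 'R': 2 → 0
read 'L': 0 → 0
read 'R': 0 → 4
read 'R': 4 → 1
read 'R': 1 → 1
read 'L': 1 → 4
read 'R': 4 → 1
read 'R': 1 → 1
read 'R': 1 → 1
read 'L': 1 → 4
read 'R': 4 → 1
read 'L': 1 → 4
read 'R': 4 → 1
read 'L': 1 → 4
read 'R': 4 → 1
End state 1 is not accepting.

No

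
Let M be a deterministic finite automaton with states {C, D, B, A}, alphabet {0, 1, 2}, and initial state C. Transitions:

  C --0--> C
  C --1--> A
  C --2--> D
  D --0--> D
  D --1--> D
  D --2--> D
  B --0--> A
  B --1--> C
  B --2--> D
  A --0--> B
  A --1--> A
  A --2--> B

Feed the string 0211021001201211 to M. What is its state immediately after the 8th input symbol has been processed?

D

C → C → D → D → D → D → D → D → D
After 8 symbols: D.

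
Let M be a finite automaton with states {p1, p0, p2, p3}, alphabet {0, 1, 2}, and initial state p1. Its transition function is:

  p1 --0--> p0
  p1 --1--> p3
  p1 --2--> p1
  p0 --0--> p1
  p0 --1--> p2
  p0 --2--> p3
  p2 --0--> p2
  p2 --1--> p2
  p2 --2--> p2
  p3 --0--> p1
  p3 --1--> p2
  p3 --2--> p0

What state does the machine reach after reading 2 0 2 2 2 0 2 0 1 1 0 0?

start at p1
read '2': p1 → p1
read '0': p1 → p0
read '2': p0 → p3
read '2': p3 → p0
read '2': p0 → p3
read '0': p3 → p1
read '2': p1 → p1
read '0': p1 → p0
read '1': p0 → p2
read '1': p2 → p2
read '0': p2 → p2
read '0': p2 → p2

p2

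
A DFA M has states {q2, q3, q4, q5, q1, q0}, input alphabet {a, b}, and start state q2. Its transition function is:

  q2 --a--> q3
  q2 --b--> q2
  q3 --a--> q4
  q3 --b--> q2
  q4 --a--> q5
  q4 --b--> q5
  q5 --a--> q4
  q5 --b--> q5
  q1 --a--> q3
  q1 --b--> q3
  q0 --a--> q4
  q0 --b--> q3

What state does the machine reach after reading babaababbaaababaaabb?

Trace: q2 -b-> q2 -a-> q3 -b-> q2 -a-> q3 -a-> q4 -b-> q5 -a-> q4 -b-> q5 -b-> q5 -a-> q4 -a-> q5 -a-> q4 -b-> q5 -a-> q4 -b-> q5 -a-> q4 -a-> q5 -a-> q4 -b-> q5 -b-> q5

q5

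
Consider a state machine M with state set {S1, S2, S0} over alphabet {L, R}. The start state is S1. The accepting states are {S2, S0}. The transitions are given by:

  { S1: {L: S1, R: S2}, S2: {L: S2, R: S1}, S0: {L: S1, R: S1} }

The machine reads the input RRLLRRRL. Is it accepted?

Trace: S1 -R-> S2 -R-> S1 -L-> S1 -L-> S1 -R-> S2 -R-> S1 -R-> S2 -L-> S2
End state S2 is accepting.

Yes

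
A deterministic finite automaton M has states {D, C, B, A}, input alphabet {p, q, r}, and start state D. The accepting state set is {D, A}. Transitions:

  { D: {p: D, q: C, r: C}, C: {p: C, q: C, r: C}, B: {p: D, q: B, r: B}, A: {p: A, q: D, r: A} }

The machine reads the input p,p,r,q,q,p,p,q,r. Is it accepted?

D → D → D → C → C → C → C → C → C → C
End state C is not accepting.

No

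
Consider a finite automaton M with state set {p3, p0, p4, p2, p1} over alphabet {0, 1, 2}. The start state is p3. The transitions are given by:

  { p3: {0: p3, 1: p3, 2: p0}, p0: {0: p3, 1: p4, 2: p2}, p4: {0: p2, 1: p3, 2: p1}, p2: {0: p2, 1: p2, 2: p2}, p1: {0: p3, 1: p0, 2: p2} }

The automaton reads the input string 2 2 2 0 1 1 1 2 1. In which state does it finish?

start at p3
read '2': p3 → p0
read '2': p0 → p2
read '2': p2 → p2
read '0': p2 → p2
read '1': p2 → p2
read '1': p2 → p2
read '1': p2 → p2
read '2': p2 → p2
read '1': p2 → p2

p2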